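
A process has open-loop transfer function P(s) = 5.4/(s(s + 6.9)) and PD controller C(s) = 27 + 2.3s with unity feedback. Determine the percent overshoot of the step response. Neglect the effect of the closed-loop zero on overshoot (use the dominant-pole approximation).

1.52%

Forward path: (27 + 2.3s)·5.4/(s(s+6.9)). The closed-loop characteristic equation is s² + (6.9 + 5.4·2.3)s + 5.4·27 = 0.
That is s² + 19.32s + 145.8 = 0, so ω_n = 12.07 rad/s and ζ = 19.32/(2·12.07) = 0.8.
%OS = 100·exp(−πζ/√(1−ζ²)) = 1.52%.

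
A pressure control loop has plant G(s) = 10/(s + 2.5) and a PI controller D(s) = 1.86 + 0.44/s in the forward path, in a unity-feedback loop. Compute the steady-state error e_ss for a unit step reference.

The open loop D(s)G(s) has a pole at the origin (type 1), so the static position error constant is infinite and e_ss = 1/(1+∞) = 0.

0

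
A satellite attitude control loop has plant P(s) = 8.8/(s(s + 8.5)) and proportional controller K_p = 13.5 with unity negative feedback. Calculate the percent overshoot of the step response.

From 1 + K_pP(s) = 0: s² + 8.5s + 118.8 = 0 ⇒ ω_n = 10.9, ζ = 0.3899.
%OS = 100·exp(−πζ/√(1−ζ²)) = 100·exp(−π·0.3899/√0.848) = 26.4%.

26.4%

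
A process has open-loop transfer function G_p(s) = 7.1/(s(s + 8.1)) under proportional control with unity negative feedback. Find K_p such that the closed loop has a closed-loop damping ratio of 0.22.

K_p = 47.7

Closed-loop characteristic equation: s² + 8.1s + K_p·7.1 = 0.
So ω_n = √(7.1K_p) and 2ζω_n = 8.1, giving ζ = 8.1/(2√(7.1K_p)).
Setting ζ = 0.22: √(7.1K_p) = 8.1/(2·0.22) = 18.41, so K_p = 338.9/7.1 = 47.7.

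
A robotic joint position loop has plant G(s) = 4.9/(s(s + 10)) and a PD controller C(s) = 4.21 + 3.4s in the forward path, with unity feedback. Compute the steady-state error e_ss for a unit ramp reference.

0.485

The loop has one pole at the origin (type 1). Velocity error constant K_v = lim_{s→0} s·C(s)G(s) = 4.21·4.9/10 = 2.063.
Steady-state error to a unit ramp: e_ss = 1/K_v = 0.485.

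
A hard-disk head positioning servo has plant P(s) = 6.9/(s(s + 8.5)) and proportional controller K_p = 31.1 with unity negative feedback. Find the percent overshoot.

Closed-loop characteristic equation: s² + 8.5s + 214.6 = 0, so ω_n = 14.65 rad/s and ζ = 8.5/(2·14.65) = 0.2901.
%OS = 100·exp(−πζ/√(1−ζ²)) = 100·exp(−π·0.2901/√0.9158) = 38.6%.

38.6%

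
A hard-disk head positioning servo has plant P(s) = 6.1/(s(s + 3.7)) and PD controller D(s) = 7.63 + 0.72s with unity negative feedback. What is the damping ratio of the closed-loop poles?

Forward path: (7.63 + 0.72s)·6.1/(s(s+3.7)). The closed-loop characteristic equation is s² + (3.7 + 6.1·0.72)s + 6.1·7.63 = 0.
That is s² + 8.092s + 46.54 = 0, so ω_n = 6.822 rad/s and ζ = 8.092/(2·6.822) = 0.5931.

ζ = 0.593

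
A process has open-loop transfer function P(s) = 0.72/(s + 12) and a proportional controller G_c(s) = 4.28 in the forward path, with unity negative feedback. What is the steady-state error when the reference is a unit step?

0.796

The loop is type 0. Static position error constant K_pos = G_c(0)·P(0) = 4.28·0.06 = 0.2568.
Steady-state error to a unit step: e_ss = 1/(1+K_pos) = 1/1.257 = 0.796.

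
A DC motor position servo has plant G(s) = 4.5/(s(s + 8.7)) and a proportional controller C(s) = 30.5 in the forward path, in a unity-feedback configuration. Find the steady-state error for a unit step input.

0

The open loop C(s)G(s) has a pole at the origin (type 1), so the static position error constant is infinite and e_ss = 1/(1+∞) = 0.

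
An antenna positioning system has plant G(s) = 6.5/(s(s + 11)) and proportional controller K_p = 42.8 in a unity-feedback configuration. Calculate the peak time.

T_p = 0.2 s

From 1 + K_pG(s) = 0: s² + 11s + 278.2 = 0 ⇒ ω_n = 16.68, ζ = 0.3297.
Damped frequency ω_d = ω_n√(1−ζ²) = 15.75 rad/s, so peak time T_p = π/ω_d = 0.2 s.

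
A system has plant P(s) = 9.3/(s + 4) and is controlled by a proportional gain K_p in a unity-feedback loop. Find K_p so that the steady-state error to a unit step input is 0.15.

K_p = 2.44

Steady-state error for a unit step on this type-0 loop is 1/(1 + K_p·P(0)).
P(0) = 2.325. Require 1/(1 + K_p·2.325) = 0.15, so 1 + 2.325·K_p = 6.667.
K_p = (6.667 − 1)/2.325 = 2.44.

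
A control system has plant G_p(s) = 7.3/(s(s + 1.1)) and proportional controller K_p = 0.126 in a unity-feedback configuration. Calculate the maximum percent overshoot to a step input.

The closed-loop denominator s² + 1.1s + 0.9198 gives ω_n = √0.9198 = 0.9591 and ζ = 1.1/(2ω_n) = 0.5735.
%OS = 100·exp(−πζ/√(1−ζ²)) = 100·exp(−π·0.5735/√0.6711) = 11.1%.

11.1%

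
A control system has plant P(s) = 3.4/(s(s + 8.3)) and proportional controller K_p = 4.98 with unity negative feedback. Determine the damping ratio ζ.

The closed-loop denominator is s(s+8.3) + 4.98·3.4 = s² + 8.3s + 16.93.
Matching s² + 2ζω_n s + ω_n²: ω_n = √16.93 = 4.115 rad/s and 2ζω_n = 8.3, so ζ = 8.3/(2·4.115) = 1.01.

ζ = 1.01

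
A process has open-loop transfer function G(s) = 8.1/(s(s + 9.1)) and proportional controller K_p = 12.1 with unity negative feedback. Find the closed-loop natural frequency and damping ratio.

ω_n = 9.9 rad/s, ζ = 0.46

The closed-loop denominator is s(s+9.1) + 12.1·8.1 = s² + 9.1s + 98.01.
So ω_n² = 98.01 ⇒ ω_n = 9.9 rad/s, and ζ = 9.1/(2ω_n) = 0.46.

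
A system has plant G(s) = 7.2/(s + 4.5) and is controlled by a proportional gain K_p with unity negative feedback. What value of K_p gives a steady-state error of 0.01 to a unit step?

The loop is type 0, so e_ss(step) = 1/(1 + K_pos) with K_pos = K_p·G(0).
G(0) = 1.6. Require 1/(1 + K_p·1.6) = 0.01, so 1 + 1.6·K_p = 100.
K_p = (100 − 1)/1.6 = 61.9.

K_p = 61.9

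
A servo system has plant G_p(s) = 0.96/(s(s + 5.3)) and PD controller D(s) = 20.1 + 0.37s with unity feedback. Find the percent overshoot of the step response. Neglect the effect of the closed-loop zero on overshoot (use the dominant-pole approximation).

7.12%

Forward path: (20.1 + 0.37s)·0.96/(s(s+5.3)). The closed-loop characteristic equation is s² + (5.3 + 0.96·0.37)s + 0.96·20.1 = 0.
That is s² + 5.655s + 19.3 = 0, so ω_n = 4.393 rad/s and ζ = 5.655/(2·4.393) = 0.6437.
%OS = 100·exp(−πζ/√(1−ζ²)) = 7.12%.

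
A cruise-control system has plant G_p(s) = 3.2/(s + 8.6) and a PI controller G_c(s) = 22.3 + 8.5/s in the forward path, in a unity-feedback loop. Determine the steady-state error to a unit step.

0

The open loop G_c(s)G_p(s) has a pole at the origin (type 1), so the static position error constant is infinite and e_ss = 1/(1+∞) = 0.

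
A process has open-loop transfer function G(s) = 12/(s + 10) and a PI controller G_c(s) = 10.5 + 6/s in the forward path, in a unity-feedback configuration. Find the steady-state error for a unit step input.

The open loop G_c(s)G(s) has a pole at the origin (type 1), so the static position error constant is infinite and e_ss = 1/(1+∞) = 0.

0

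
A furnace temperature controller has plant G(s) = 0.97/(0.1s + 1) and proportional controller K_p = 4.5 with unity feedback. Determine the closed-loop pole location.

s = -53.65

Closed loop: T(s) = K_p·G/(1+K_p·G) = 4.365/(0.1s + 1 + 4.365), with pole at s = −(1 + 4.365)/0.1 = −53.65.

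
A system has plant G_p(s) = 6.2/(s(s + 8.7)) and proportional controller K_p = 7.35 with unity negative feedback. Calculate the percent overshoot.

7.08%

From 1 + K_pG_p(s) = 0: s² + 8.7s + 45.57 = 0 ⇒ ω_n = 6.751, ζ = 0.6444.
%OS = 100·exp(−πζ/√(1−ζ²)) = 100·exp(−π·0.6444/√0.5848) = 7.08%.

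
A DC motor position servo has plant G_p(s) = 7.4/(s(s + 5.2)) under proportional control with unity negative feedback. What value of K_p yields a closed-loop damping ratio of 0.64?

Closed-loop characteristic equation: s² + 5.2s + K_p·7.4 = 0.
So ω_n = √(7.4K_p) and 2ζω_n = 5.2, giving ζ = 5.2/(2√(7.4K_p)).
Setting ζ = 0.64: √(7.4K_p) = 5.2/(2·0.64) = 4.062, so K_p = 16.5/7.4 = 2.23.

K_p = 2.23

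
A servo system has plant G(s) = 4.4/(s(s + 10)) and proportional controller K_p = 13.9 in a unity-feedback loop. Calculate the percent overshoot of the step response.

From 1 + K_pG(s) = 0: s² + 10s + 61.16 = 0 ⇒ ω_n = 7.82, ζ = 0.6393.
%OS = 100·exp(−πζ/√(1−ζ²)) = 100·exp(−π·0.6393/√0.5912) = 7.34%.

7.34%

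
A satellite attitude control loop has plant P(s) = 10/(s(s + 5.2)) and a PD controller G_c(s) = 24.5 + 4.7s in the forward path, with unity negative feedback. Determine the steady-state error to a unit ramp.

0.0212

The loop has one pole at the origin (type 1). Velocity error constant K_v = lim_{s→0} s·G_c(s)P(s) = 24.5·10/5.2 = 47.12.
Steady-state error to a unit ramp: e_ss = 1/K_v = 0.0212.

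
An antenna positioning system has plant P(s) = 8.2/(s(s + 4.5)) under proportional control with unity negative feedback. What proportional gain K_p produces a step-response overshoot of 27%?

From %OS = 100·exp(−πζ/√(1−ζ²)) = 27%, ζ = −ln(0.27)/√(π²+ln²(0.27)) = 0.3847.
Characteristic equation s² + 4.5s + 8.2K_p = 0 gives ζ = 4.5/(2√(8.2K_p)).
Setting ζ = 0.3847: √(8.2K_p) = 4.5/(2·0.3847) = 5.849, so K_p = 34.21/8.2 = 4.17.

K_p = 4.17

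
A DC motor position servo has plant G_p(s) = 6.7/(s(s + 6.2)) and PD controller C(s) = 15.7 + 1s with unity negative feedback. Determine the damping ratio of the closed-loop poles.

ζ = 0.629

Forward path: (15.7 + 1s)·6.7/(s(s+6.2)). The closed-loop characteristic equation is s² + (6.2 + 6.7·1)s + 6.7·15.7 = 0.
That is s² + 12.9s + 105.2 = 0, so ω_n = 10.26 rad/s and ζ = 12.9/(2·10.26) = 0.6289.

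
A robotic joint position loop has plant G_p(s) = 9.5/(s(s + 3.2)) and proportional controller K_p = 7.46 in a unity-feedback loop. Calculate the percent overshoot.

Closed-loop characteristic equation: s² + 3.2s + 70.87 = 0, so ω_n = 8.418 rad/s and ζ = 3.2/(2·8.418) = 0.1901.
%OS = 100·exp(−πζ/√(1−ζ²)) = 100·exp(−π·0.1901/√0.9639) = 54.4%.

54.4%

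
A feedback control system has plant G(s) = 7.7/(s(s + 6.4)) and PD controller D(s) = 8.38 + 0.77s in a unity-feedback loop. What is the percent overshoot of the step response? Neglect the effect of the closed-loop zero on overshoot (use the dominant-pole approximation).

Forward path: (8.38 + 0.77s)·7.7/(s(s+6.4)). The closed-loop characteristic equation is s² + (6.4 + 7.7·0.77)s + 7.7·8.38 = 0.
That is s² + 12.33s + 64.53 = 0, so ω_n = 8.033 rad/s and ζ = 12.33/(2·8.033) = 0.7674.
%OS = 100·exp(−πζ/√(1−ζ²)) = 2.33%.

2.33%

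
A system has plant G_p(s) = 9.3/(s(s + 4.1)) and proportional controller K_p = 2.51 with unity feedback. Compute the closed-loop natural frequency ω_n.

ω_n = 4.83 rad/s

The closed-loop denominator is s(s+4.1) + 2.51·9.3 = s² + 4.1s + 23.34.
Matching s² + 2ζω_n s + ω_n²: ω_n = √23.34 = 4.831 rad/s and 2ζω_n = 4.1, so ζ = 4.1/(2·4.831) = 0.424.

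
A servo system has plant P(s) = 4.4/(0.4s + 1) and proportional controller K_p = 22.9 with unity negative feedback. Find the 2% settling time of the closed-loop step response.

T_s ≈ 0.0157 s

Closed loop: T(s) = K_p·P/(1+K_p·P) = 100.8/(0.4s + 1 + 100.8), with pole at s = −(1 + 100.8)/0.4 = −254.4.
τ = 1/254.4 = 0.003931 s, so 2% settling time ≈ 4τ = 0.0157 s.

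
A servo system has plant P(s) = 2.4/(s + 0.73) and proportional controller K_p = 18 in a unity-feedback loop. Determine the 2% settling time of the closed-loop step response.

Closed-loop transfer function: T(s) = K_p·P(s)/(1 + K_p·P(s)) = 43.2/(s + 0.73 + 43.2) = 43.2/(s + 43.93).
Time constant τ = 1/43.93 = 0.02276 s, so the 2% settling time is about 4τ = 0.0911 s.

T_s ≈ 0.0911 s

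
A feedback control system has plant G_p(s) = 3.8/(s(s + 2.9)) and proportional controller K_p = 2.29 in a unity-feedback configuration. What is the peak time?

T_p = 1.22 s

From 1 + K_pG_p(s) = 0: s² + 2.9s + 8.702 = 0 ⇒ ω_n = 2.95, ζ = 0.4915.
Damped frequency ω_d = ω_n√(1−ζ²) = 2.569 rad/s, so peak time T_p = π/ω_d = 1.22 s.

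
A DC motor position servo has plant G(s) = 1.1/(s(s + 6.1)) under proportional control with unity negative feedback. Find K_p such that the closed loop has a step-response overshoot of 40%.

K_p = 108

From %OS = 100·exp(−πζ/√(1−ζ²)) = 40%, ζ = −ln(0.4)/√(π²+ln²(0.4)) = 0.28.
Characteristic equation s² + 6.1s + 1.1K_p = 0 gives ζ = 6.1/(2√(1.1K_p)).
Setting ζ = 0.28: √(1.1K_p) = 6.1/(2·0.28) = 10.89, so K_p = 118.7/1.1 = 108.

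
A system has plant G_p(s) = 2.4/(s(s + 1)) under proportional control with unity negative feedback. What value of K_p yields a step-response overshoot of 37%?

From %OS = 100·exp(−πζ/√(1−ζ²)) = 37%, ζ = −ln(0.37)/√(π²+ln²(0.37)) = 0.3017.
Characteristic equation s² + 1s + 2.4K_p = 0 gives ζ = 1/(2√(2.4K_p)).
Setting ζ = 0.3017: √(2.4K_p) = 1/(2·0.3017) = 1.657, so K_p = 2.746/2.4 = 1.14.

K_p = 1.14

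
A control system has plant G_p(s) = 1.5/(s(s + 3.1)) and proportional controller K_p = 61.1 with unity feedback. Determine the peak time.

T_p = 0.333 s

The closed-loop denominator s² + 3.1s + 91.65 gives ω_n = √91.65 = 9.573 and ζ = 3.1/(2ω_n) = 0.1619.
Damped frequency ω_d = ω_n√(1−ζ²) = 9.447 rad/s, so peak time T_p = π/ω_d = 0.333 s.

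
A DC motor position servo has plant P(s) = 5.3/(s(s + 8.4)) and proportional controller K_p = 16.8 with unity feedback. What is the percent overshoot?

21%

From 1 + K_pP(s) = 0: s² + 8.4s + 89.04 = 0 ⇒ ω_n = 9.436, ζ = 0.4451.
%OS = 100·exp(−πζ/√(1−ζ²)) = 100·exp(−π·0.4451/√0.8019) = 21%.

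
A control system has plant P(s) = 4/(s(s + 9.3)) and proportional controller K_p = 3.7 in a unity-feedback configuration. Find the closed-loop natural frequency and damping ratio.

1 + K_p·P(s) = 0 gives s² + 9.3s + 14.8 = 0.
Matching s² + 2ζω_n s + ω_n²: ω_n = √14.8 = 3.847 rad/s and 2ζω_n = 9.3, so ζ = 9.3/(2·3.847) = 1.21.

ω_n = 3.85 rad/s, ζ = 1.21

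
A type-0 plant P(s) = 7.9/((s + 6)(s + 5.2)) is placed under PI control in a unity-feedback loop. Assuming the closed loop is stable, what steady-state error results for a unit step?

The PI controller's integrator makes the forward path type 1, so e_ss to a step is zero.

0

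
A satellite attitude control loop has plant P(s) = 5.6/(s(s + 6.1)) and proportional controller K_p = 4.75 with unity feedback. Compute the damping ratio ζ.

With unity feedback the closed-loop characteristic equation is s² + 6.1s + 4.75·5.6 = s² + 6.1s + 26.6 = 0.
Matching s² + 2ζω_n s + ω_n²: ω_n = √26.6 = 5.158 rad/s and 2ζω_n = 6.1, so ζ = 6.1/(2·5.158) = 0.591.

ζ = 0.591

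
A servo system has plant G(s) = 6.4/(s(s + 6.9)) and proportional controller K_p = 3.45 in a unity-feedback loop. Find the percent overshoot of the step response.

Closed-loop characteristic equation: s² + 6.9s + 22.08 = 0, so ω_n = 4.699 rad/s and ζ = 6.9/(2·4.699) = 0.7342.
%OS = 100·exp(−πζ/√(1−ζ²)) = 100·exp(−π·0.7342/√0.4609) = 3.35%.

3.35%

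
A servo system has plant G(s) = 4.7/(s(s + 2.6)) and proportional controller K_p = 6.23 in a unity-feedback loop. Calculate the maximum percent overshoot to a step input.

From 1 + K_pG(s) = 0: s² + 2.6s + 29.28 = 0 ⇒ ω_n = 5.411, ζ = 0.2402.
%OS = 100·exp(−πζ/√(1−ζ²)) = 100·exp(−π·0.2402/√0.9423) = 46%.

46%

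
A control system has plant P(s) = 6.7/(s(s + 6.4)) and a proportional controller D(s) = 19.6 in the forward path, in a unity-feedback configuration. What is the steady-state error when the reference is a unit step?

0

The open loop D(s)P(s) has a pole at the origin (type 1), so the static position error constant is infinite and e_ss = 1/(1+∞) = 0.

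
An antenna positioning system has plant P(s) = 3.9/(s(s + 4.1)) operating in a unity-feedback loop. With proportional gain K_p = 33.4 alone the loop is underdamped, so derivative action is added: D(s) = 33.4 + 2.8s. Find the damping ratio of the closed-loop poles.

Forward path: (33.4 + 2.8s)·3.9/(s(s+4.1)). The closed-loop characteristic equation is s² + (4.1 + 3.9·2.8)s + 3.9·33.4 = 0.
That is s² + 15.02s + 130.3 = 0, so ω_n = 11.41 rad/s and ζ = 15.02/(2·11.41) = 0.658.

ζ = 0.658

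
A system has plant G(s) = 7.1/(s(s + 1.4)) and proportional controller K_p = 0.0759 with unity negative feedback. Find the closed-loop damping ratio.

ζ = 0.954

With unity feedback the closed-loop characteristic equation is s² + 1.4s + 0.0759·7.1 = s² + 1.4s + 0.5389 = 0.
Matching s² + 2ζω_n s + ω_n²: ω_n = √0.5389 = 0.7341 rad/s and 2ζω_n = 1.4, so ζ = 1.4/(2·0.7341) = 0.954.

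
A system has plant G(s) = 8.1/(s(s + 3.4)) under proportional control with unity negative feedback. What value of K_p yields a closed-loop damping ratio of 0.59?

K_p = 1.02

Closed-loop characteristic equation: s² + 3.4s + K_p·8.1 = 0.
So ω_n = √(8.1K_p) and 2ζω_n = 3.4, giving ζ = 3.4/(2√(8.1K_p)).
Setting ζ = 0.59: √(8.1K_p) = 3.4/(2·0.59) = 2.881, so K_p = 8.302/8.1 = 1.02.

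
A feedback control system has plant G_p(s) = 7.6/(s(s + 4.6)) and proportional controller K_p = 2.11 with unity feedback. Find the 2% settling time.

Closed-loop characteristic equation: s² + 4.6s + 16.04 = 0, so ω_n = 4.004 rad/s and ζ = 4.6/(2·4.004) = 0.5744.
2% settling time T_s ≈ 4/(ζω_n) = 4/2.3 = 1.74 s.

T_s ≈ 1.74 s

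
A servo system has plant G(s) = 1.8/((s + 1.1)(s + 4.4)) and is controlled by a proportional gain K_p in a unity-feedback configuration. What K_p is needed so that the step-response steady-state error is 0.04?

For a type-0 loop with proportional control, e_ss = 1/(1 + K_p·G(0)).
G(0) = 0.3719. Require 1/(1 + K_p·0.3719) = 0.04, so 1 + 0.3719·K_p = 25.
K_p = (25 − 1)/0.3719 = 64.5.

K_p = 64.5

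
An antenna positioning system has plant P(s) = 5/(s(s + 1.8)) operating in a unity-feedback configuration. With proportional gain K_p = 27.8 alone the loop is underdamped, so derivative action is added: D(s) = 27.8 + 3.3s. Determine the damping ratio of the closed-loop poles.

Forward path: (27.8 + 3.3s)·5/(s(s+1.8)). The closed-loop characteristic equation is s² + (1.8 + 5·3.3)s + 5·27.8 = 0.
That is s² + 18.3s + 139 = 0, so ω_n = 11.79 rad/s and ζ = 18.3/(2·11.79) = 0.7761.

ζ = 0.776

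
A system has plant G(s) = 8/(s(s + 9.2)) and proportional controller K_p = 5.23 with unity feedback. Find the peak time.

T_p = 0.691 s

Closed-loop characteristic equation: s² + 9.2s + 41.84 = 0, so ω_n = 6.468 rad/s and ζ = 9.2/(2·6.468) = 0.7112.
Damped frequency ω_d = ω_n√(1−ζ²) = 4.548 rad/s, so peak time T_p = π/ω_d = 0.691 s.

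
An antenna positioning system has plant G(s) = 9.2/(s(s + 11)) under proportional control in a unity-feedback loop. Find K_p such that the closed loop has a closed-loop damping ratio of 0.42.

K_p = 18.6

Closed-loop characteristic equation: s² + 11s + K_p·9.2 = 0.
So ω_n = √(9.2K_p) and 2ζω_n = 11, giving ζ = 11/(2√(9.2K_p)).
Setting ζ = 0.42: √(9.2K_p) = 11/(2·0.42) = 13.1, so K_p = 171.5/9.2 = 18.6.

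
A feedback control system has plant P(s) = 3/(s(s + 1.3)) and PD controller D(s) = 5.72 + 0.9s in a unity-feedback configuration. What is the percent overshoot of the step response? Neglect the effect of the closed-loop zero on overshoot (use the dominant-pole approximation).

Forward path: (5.72 + 0.9s)·3/(s(s+1.3)). The closed-loop characteristic equation is s² + (1.3 + 3·0.9)s + 3·5.72 = 0.
That is s² + 4s + 17.16 = 0, so ω_n = 4.142 rad/s and ζ = 4/(2·4.142) = 0.4828.
%OS = 100·exp(−πζ/√(1−ζ²)) = 17.7%.

17.7%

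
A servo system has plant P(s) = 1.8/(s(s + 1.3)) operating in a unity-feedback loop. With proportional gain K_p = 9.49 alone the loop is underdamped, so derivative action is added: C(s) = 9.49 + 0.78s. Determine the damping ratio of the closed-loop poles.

Forward path: (9.49 + 0.78s)·1.8/(s(s+1.3)). The closed-loop characteristic equation is s² + (1.3 + 1.8·0.78)s + 1.8·9.49 = 0.
That is s² + 2.704s + 17.08 = 0, so ω_n = 4.133 rad/s and ζ = 2.704/(2·4.133) = 0.3271.

ζ = 0.327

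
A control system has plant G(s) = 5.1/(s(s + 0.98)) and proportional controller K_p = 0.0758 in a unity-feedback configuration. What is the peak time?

T_p = 8.21 s

The closed-loop denominator s² + 0.98s + 0.3866 gives ω_n = √0.3866 = 0.6218 and ζ = 0.98/(2ω_n) = 0.7881.
Damped frequency ω_d = ω_n√(1−ζ²) = 0.3827 rad/s, so peak time T_p = π/ω_d = 8.21 s.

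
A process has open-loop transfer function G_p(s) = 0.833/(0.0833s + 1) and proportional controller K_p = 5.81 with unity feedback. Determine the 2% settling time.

Closed loop: T(s) = K_p·G_p/(1+K_p·G_p) = 4.84/(0.0833s + 1 + 4.84), with pole at s = −(1 + 4.84)/0.0833 = −70.1.
τ = 1/70.1 = 0.01426 s, so 2% settling time ≈ 4τ = 0.0571 s.

T_s ≈ 0.0571 s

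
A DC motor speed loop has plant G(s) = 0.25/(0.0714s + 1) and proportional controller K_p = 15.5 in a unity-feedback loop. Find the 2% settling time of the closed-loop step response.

Closed loop: T(s) = K_p·G/(1+K_p·G) = 3.875/(0.0714s + 1 + 3.875), with pole at s = −(1 + 3.875)/0.0714 = −68.28.
τ = 1/68.28 = 0.01465 s, so 2% settling time ≈ 4τ = 0.0586 s.

T_s ≈ 0.0586 s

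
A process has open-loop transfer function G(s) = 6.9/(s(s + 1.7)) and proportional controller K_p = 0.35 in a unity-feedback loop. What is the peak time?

T_p = 2.41 s

From 1 + K_pG(s) = 0: s² + 1.7s + 2.415 = 0 ⇒ ω_n = 1.554, ζ = 0.547.
Damped frequency ω_d = ω_n√(1−ζ²) = 1.301 rad/s, so peak time T_p = π/ω_d = 2.41 s.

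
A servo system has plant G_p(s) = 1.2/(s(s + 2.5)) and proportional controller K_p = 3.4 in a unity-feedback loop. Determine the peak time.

The closed-loop denominator s² + 2.5s + 4.08 gives ω_n = √4.08 = 2.02 and ζ = 2.5/(2ω_n) = 0.6188.
Damped frequency ω_d = ω_n√(1−ζ²) = 1.587 rad/s, so peak time T_p = π/ω_d = 1.98 s.

T_p = 1.98 s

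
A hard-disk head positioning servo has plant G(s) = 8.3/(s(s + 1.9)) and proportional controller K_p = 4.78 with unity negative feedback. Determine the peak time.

The closed-loop denominator s² + 1.9s + 39.67 gives ω_n = √39.67 = 6.299 and ζ = 1.9/(2ω_n) = 0.1508.
Damped frequency ω_d = ω_n√(1−ζ²) = 6.227 rad/s, so peak time T_p = π/ω_d = 0.505 s.

T_p = 0.505 s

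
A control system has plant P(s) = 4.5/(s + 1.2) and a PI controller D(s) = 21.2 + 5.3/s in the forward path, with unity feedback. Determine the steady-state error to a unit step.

The open loop D(s)P(s) has a pole at the origin (type 1), so the static position error constant is infinite and e_ss = 1/(1+∞) = 0.

0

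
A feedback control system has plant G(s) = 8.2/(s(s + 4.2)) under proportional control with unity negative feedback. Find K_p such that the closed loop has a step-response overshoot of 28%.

K_p = 3.81

From %OS = 100·exp(−πζ/√(1−ζ²)) = 28%, ζ = −ln(0.28)/√(π²+ln²(0.28)) = 0.3755.
Characteristic equation s² + 4.2s + 8.2K_p = 0 gives ζ = 4.2/(2√(8.2K_p)).
Setting ζ = 0.3755: √(8.2K_p) = 4.2/(2·0.3755) = 5.592, so K_p = 31.27/8.2 = 3.81.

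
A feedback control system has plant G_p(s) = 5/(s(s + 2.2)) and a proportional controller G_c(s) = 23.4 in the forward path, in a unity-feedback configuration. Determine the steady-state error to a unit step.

0

The open loop G_c(s)G_p(s) has a pole at the origin (type 1), so the static position error constant is infinite and e_ss = 1/(1+∞) = 0.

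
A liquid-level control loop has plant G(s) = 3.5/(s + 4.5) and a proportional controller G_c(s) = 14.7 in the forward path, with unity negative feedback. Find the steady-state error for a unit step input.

The loop is type 0. Static position error constant K_pos = G_c(0)·G(0) = 14.7·0.7778 = 11.43.
Steady-state error to a unit step: e_ss = 1/(1+K_pos) = 1/12.43 = 0.0804.

0.0804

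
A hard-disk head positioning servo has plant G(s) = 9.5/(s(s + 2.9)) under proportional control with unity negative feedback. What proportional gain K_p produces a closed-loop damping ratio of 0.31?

K_p = 2.3

Closed-loop characteristic equation: s² + 2.9s + K_p·9.5 = 0.
So ω_n = √(9.5K_p) and 2ζω_n = 2.9, giving ζ = 2.9/(2√(9.5K_p)).
Setting ζ = 0.31: √(9.5K_p) = 2.9/(2·0.31) = 4.677, so K_p = 21.88/9.5 = 2.3.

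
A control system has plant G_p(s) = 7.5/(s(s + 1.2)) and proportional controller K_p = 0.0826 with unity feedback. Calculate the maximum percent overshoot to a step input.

From 1 + K_pG_p(s) = 0: s² + 1.2s + 0.6195 = 0 ⇒ ω_n = 0.7871, ζ = 0.7623.
%OS = 100·exp(−πζ/√(1−ζ²)) = 100·exp(−π·0.7623/√0.4189) = 2.47%.

2.47%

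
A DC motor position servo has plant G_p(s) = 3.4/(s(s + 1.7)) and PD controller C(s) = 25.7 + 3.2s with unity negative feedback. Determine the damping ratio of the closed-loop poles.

Forward path: (25.7 + 3.2s)·3.4/(s(s+1.7)). The closed-loop characteristic equation is s² + (1.7 + 3.4·3.2)s + 3.4·25.7 = 0.
That is s² + 12.58s + 87.38 = 0, so ω_n = 9.348 rad/s and ζ = 12.58/(2·9.348) = 0.6729.

ζ = 0.673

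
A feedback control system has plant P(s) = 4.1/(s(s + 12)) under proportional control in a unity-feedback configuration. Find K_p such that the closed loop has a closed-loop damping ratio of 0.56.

K_p = 28

Closed-loop characteristic equation: s² + 12s + K_p·4.1 = 0.
So ω_n = √(4.1K_p) and 2ζω_n = 12, giving ζ = 12/(2√(4.1K_p)).
Setting ζ = 0.56: √(4.1K_p) = 12/(2·0.56) = 10.71, so K_p = 114.8/4.1 = 28.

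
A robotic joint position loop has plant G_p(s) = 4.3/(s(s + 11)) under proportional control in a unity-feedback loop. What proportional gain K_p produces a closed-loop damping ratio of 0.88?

K_p = 9.08

Closed-loop characteristic equation: s² + 11s + K_p·4.3 = 0.
So ω_n = √(4.3K_p) and 2ζω_n = 11, giving ζ = 11/(2√(4.3K_p)).
Setting ζ = 0.88: √(4.3K_p) = 11/(2·0.88) = 6.25, so K_p = 39.06/4.3 = 9.08.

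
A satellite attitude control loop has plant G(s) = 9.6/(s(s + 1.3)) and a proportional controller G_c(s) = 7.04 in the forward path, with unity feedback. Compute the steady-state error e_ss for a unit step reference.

0

The open loop G_c(s)G(s) has a pole at the origin (type 1), so the static position error constant is infinite and e_ss = 1/(1+∞) = 0.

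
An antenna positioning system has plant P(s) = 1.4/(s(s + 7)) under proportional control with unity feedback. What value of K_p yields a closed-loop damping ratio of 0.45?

Closed-loop characteristic equation: s² + 7s + K_p·1.4 = 0.
So ω_n = √(1.4K_p) and 2ζω_n = 7, giving ζ = 7/(2√(1.4K_p)).
Setting ζ = 0.45: √(1.4K_p) = 7/(2·0.45) = 7.778, so K_p = 60.49/1.4 = 43.2.

K_p = 43.2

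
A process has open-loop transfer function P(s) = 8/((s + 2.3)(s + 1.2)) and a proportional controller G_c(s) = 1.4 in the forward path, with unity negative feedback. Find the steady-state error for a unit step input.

0.198

The loop is type 0. Static position error constant K_pos = G_c(0)·P(0) = 1.4·2.899 = 4.058.
Steady-state error to a unit step: e_ss = 1/(1+K_pos) = 1/5.058 = 0.198.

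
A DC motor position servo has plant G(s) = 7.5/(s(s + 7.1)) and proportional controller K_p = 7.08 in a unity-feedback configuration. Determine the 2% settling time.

T_s ≈ 1.13 s

From 1 + K_pG(s) = 0: s² + 7.1s + 53.1 = 0 ⇒ ω_n = 7.287, ζ = 0.4872.
2% settling time T_s ≈ 4/(ζω_n) = 4/3.55 = 1.13 s.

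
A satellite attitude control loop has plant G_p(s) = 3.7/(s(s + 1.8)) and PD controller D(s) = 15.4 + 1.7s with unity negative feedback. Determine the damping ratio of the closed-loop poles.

ζ = 0.536

Forward path: (15.4 + 1.7s)·3.7/(s(s+1.8)). The closed-loop characteristic equation is s² + (1.8 + 3.7·1.7)s + 3.7·15.4 = 0.
That is s² + 8.09s + 56.98 = 0, so ω_n = 7.549 rad/s and ζ = 8.09/(2·7.549) = 0.5359.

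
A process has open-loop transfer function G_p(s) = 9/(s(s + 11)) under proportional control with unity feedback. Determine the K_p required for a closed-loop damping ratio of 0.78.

Closed-loop characteristic equation: s² + 11s + K_p·9 = 0.
So ω_n = √(9K_p) and 2ζω_n = 11, giving ζ = 11/(2√(9K_p)).
Setting ζ = 0.78: √(9K_p) = 11/(2·0.78) = 7.051, so K_p = 49.72/9 = 5.52.

K_p = 5.52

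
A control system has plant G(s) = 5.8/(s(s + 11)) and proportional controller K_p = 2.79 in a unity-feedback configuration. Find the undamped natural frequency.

ω_n = 4.02 rad/s

The closed-loop denominator is s(s+11) + 2.79·5.8 = s² + 11s + 16.18.
So ω_n² = 16.18 ⇒ ω_n = 4.023 rad/s, and ζ = 11/(2ω_n) = 1.37.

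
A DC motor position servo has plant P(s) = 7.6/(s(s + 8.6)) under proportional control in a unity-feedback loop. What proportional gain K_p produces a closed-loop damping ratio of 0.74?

K_p = 4.44

Closed-loop characteristic equation: s² + 8.6s + K_p·7.6 = 0.
So ω_n = √(7.6K_p) and 2ζω_n = 8.6, giving ζ = 8.6/(2√(7.6K_p)).
Setting ζ = 0.74: √(7.6K_p) = 8.6/(2·0.74) = 5.811, so K_p = 33.77/7.6 = 4.44.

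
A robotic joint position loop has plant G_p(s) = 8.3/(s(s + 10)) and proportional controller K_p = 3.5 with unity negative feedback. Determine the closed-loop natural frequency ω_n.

With unity feedback the closed-loop characteristic equation is s² + 10s + 3.5·8.3 = s² + 10s + 29.05 = 0.
So ω_n² = 29.05 ⇒ ω_n = 5.39 rad/s, and ζ = 10/(2ω_n) = 0.928.

ω_n = 5.39 rad/s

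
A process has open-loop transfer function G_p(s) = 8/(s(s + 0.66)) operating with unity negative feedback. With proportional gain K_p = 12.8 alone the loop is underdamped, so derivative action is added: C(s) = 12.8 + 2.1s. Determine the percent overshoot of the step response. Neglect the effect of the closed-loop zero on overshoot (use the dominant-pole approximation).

Forward path: (12.8 + 2.1s)·8/(s(s+0.66)). The closed-loop characteristic equation is s² + (0.66 + 8·2.1)s + 8·12.8 = 0.
That is s² + 17.46s + 102.4 = 0, so ω_n = 10.12 rad/s and ζ = 17.46/(2·10.12) = 0.8627.
%OS = 100·exp(−πζ/√(1−ζ²)) = 0.47%.

0.47%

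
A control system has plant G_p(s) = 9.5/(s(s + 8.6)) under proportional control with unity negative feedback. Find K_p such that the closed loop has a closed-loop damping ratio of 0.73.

Closed-loop characteristic equation: s² + 8.6s + K_p·9.5 = 0.
So ω_n = √(9.5K_p) and 2ζω_n = 8.6, giving ζ = 8.6/(2√(9.5K_p)).
Setting ζ = 0.73: √(9.5K_p) = 8.6/(2·0.73) = 5.89, so K_p = 34.7/9.5 = 3.65.

K_p = 3.65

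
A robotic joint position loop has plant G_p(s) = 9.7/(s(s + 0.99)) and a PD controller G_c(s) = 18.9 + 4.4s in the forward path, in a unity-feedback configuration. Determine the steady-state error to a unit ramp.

0.0054

The loop has one pole at the origin (type 1). Velocity error constant K_v = lim_{s→0} s·G_c(s)G_p(s) = 18.9·9.7/0.99 = 185.2.
Steady-state error to a unit ramp: e_ss = 1/K_v = 0.0054.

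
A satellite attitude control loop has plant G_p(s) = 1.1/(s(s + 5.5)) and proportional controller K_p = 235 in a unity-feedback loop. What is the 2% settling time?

T_s ≈ 1.45 s

From 1 + K_pG_p(s) = 0: s² + 5.5s + 258.5 = 0 ⇒ ω_n = 16.08, ζ = 0.171.
2% settling time T_s ≈ 4/(ζω_n) = 4/2.75 = 1.45 s.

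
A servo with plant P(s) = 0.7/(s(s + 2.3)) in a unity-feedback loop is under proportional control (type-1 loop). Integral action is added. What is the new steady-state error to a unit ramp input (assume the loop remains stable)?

The integrator raises the loop to type 2, so K_v → ∞ and e_ss to a ramp is zero.

0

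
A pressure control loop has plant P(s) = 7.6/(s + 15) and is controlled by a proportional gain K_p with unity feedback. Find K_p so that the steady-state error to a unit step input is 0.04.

The loop is type 0, so e_ss(step) = 1/(1 + K_pos) with K_pos = K_p·P(0).
P(0) = 0.5067. Require 1/(1 + K_p·0.5067) = 0.04, so 1 + 0.5067·K_p = 25.
K_p = (25 − 1)/0.5067 = 47.4.

K_p = 47.4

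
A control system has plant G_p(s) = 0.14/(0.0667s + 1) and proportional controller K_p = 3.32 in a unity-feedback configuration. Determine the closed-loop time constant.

τ = 0.0455 s

Closed loop: T(s) = K_p·G_p/(1+K_p·G_p) = 0.4648/(0.0667s + 1 + 0.4648), with pole at s = −(1 + 0.4648)/0.0667 = −21.96.
Closed-loop time constant τ = 1/21.96 = 0.0455 s.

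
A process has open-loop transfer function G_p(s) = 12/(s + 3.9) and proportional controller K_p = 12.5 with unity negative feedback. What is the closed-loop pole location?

s = -153.9

Closed-loop transfer function: T(s) = K_p·G_p(s)/(1 + K_p·G_p(s)) = 150/(s + 3.9 + 150) = 150/(s + 153.9).
The closed-loop pole is at s = −153.9.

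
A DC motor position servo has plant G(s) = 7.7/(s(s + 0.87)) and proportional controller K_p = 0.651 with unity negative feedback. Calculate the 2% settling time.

T_s ≈ 9.2 s

The closed-loop denominator s² + 0.87s + 5.013 gives ω_n = √5.013 = 2.239 and ζ = 0.87/(2ω_n) = 0.1943.
2% settling time T_s ≈ 4/(ζω_n) = 4/0.435 = 9.2 s.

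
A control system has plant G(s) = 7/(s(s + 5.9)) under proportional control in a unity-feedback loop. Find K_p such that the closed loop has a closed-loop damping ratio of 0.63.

K_p = 3.13

Closed-loop characteristic equation: s² + 5.9s + K_p·7 = 0.
So ω_n = √(7K_p) and 2ζω_n = 5.9, giving ζ = 5.9/(2√(7K_p)).
Setting ζ = 0.63: √(7K_p) = 5.9/(2·0.63) = 4.683, so K_p = 21.93/7 = 3.13.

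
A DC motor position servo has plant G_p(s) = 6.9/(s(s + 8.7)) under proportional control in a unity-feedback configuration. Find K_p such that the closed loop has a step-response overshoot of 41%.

K_p = 36.8

From %OS = 100·exp(−πζ/√(1−ζ²)) = 41%, ζ = −ln(0.41)/√(π²+ln²(0.41)) = 0.273.
Characteristic equation s² + 8.7s + 6.9K_p = 0 gives ζ = 8.7/(2√(6.9K_p)).
Setting ζ = 0.273: √(6.9K_p) = 8.7/(2·0.273) = 15.93, so K_p = 253.9/6.9 = 36.8.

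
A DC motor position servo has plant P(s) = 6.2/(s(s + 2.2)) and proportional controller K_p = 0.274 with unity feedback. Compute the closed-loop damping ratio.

ζ = 0.844

1 + K_p·P(s) = 0 gives s² + 2.2s + 1.699 = 0.
Matching s² + 2ζω_n s + ω_n²: ω_n = √1.699 = 1.303 rad/s and 2ζω_n = 2.2, so ζ = 2.2/(2·1.303) = 0.844.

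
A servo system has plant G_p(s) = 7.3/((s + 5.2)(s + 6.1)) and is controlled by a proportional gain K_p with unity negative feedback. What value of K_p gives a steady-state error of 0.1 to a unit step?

For a type-0 loop with proportional control, e_ss = 1/(1 + K_p·G_p(0)).
G_p(0) = 0.2301. Require 1/(1 + K_p·0.2301) = 0.1, so 1 + 0.2301·K_p = 10.
K_p = (10 − 1)/0.2301 = 39.1.

K_p = 39.1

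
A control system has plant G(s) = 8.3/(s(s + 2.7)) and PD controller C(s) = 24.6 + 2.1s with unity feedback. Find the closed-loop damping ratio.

Forward path: (24.6 + 2.1s)·8.3/(s(s+2.7)). The closed-loop characteristic equation is s² + (2.7 + 8.3·2.1)s + 8.3·24.6 = 0.
That is s² + 20.13s + 204.2 = 0, so ω_n = 14.29 rad/s and ζ = 20.13/(2·14.29) = 0.7044.

ζ = 0.704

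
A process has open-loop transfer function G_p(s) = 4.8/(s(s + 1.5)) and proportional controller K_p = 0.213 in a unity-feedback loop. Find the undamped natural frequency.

ω_n = 1.01 rad/s

1 + K_p·G_p(s) = 0 gives s² + 1.5s + 1.022 = 0.
So ω_n² = 1.022 ⇒ ω_n = 1.011 rad/s, and ζ = 1.5/(2ω_n) = 0.742.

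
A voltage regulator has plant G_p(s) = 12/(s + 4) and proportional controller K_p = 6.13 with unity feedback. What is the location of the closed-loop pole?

s = -77.56

Closed-loop transfer function: T(s) = K_p·G_p(s)/(1 + K_p·G_p(s)) = 73.56/(s + 4 + 73.56) = 73.56/(s + 77.56).
The closed-loop pole is at s = −77.56.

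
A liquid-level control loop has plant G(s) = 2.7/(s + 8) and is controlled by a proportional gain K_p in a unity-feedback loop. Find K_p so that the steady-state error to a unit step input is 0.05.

K_p = 56.3

For a type-0 loop with proportional control, e_ss = 1/(1 + K_p·G(0)).
G(0) = 0.3375. Require 1/(1 + K_p·0.3375) = 0.05, so 1 + 0.3375·K_p = 20.
K_p = (20 − 1)/0.3375 = 56.3.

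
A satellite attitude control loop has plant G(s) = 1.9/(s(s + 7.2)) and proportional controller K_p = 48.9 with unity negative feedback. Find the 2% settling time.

T_s ≈ 1.11 s

From 1 + K_pG(s) = 0: s² + 7.2s + 92.91 = 0 ⇒ ω_n = 9.639, ζ = 0.3735.
2% settling time T_s ≈ 4/(ζω_n) = 4/3.6 = 1.11 s.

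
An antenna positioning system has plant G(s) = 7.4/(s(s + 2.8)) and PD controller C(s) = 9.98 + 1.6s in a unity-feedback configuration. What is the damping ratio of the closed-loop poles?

Forward path: (9.98 + 1.6s)·7.4/(s(s+2.8)). The closed-loop characteristic equation is s² + (2.8 + 7.4·1.6)s + 7.4·9.98 = 0.
That is s² + 14.64s + 73.85 = 0, so ω_n = 8.594 rad/s and ζ = 14.64/(2·8.594) = 0.8518.

ζ = 0.852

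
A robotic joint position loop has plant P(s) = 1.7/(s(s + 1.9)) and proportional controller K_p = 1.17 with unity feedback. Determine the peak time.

The closed-loop denominator s² + 1.9s + 1.989 gives ω_n = √1.989 = 1.41 and ζ = 1.9/(2ω_n) = 0.6736.
Damped frequency ω_d = ω_n√(1−ζ²) = 1.042 rad/s, so peak time T_p = π/ω_d = 3.01 s.

T_p = 3.01 s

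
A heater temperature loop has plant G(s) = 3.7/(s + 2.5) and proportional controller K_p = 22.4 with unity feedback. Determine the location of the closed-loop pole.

Closed-loop transfer function: T(s) = K_p·G(s)/(1 + K_p·G(s)) = 82.88/(s + 2.5 + 82.88) = 82.88/(s + 85.38).
The closed-loop pole is at s = −85.38.

s = -85.38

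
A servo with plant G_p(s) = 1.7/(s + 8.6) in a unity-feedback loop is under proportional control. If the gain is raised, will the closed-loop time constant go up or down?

decrease

Closed-loop pole is at s = −(8.6+K_p·1.7); larger K_p moves it further left, so τ = 1/(8.6+K_p·1.7) decreases.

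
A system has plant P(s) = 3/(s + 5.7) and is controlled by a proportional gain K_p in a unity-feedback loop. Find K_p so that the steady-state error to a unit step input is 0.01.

K_p = 188

The loop is type 0, so e_ss(step) = 1/(1 + K_pos) with K_pos = K_p·P(0).
P(0) = 0.5263. Require 1/(1 + K_p·0.5263) = 0.01, so 1 + 0.5263·K_p = 100.
K_p = (100 − 1)/0.5263 = 188.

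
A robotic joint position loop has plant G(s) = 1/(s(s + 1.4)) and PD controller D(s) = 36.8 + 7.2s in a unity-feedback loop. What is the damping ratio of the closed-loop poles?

ζ = 0.709

Forward path: (36.8 + 7.2s)·1/(s(s+1.4)). The closed-loop characteristic equation is s² + (1.4 + 1·7.2)s + 1·36.8 = 0.
That is s² + 8.6s + 36.8 = 0, so ω_n = 6.066 rad/s and ζ = 8.6/(2·6.066) = 0.7088.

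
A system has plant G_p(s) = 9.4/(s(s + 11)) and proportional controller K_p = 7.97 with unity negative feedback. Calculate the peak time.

From 1 + K_pG_p(s) = 0: s² + 11s + 74.92 = 0 ⇒ ω_n = 8.656, ζ = 0.6354.
Damped frequency ω_d = ω_n√(1−ζ²) = 6.683 rad/s, so peak time T_p = π/ω_d = 0.47 s.

T_p = 0.47 s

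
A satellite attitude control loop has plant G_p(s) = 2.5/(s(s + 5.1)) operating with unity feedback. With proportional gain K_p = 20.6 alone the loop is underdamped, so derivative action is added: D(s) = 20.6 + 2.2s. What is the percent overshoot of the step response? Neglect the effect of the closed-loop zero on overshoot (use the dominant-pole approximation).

Forward path: (20.6 + 2.2s)·2.5/(s(s+5.1)). The closed-loop characteristic equation is s² + (5.1 + 2.5·2.2)s + 2.5·20.6 = 0.
That is s² + 10.6s + 51.5 = 0, so ω_n = 7.176 rad/s and ζ = 10.6/(2·7.176) = 0.7385.
%OS = 100·exp(−πζ/√(1−ζ²)) = 3.2%.

3.2%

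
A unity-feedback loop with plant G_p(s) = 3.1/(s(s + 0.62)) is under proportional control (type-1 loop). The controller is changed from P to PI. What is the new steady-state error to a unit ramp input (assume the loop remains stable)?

The integrator raises the loop to type 2, so K_v → ∞ and e_ss to a ramp is zero.

0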